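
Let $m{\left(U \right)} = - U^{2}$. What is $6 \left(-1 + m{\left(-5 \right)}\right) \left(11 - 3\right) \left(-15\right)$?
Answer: $18720$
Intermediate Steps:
$6 \left(-1 + m{\left(-5 \right)}\right) \left(11 - 3\right) \left(-15\right) = 6 \left(-1 - \left(-5\right)^{2}\right) \left(11 - 3\right) \left(-15\right) = 6 \left(-1 - 25\right) 8 \left(-15\right) = 6 \left(\left(-26\right) 8\right) \left(-15\right) = 6 \left(-208\right) \left(-15\right) = \left(-1248\right) \left(-15\right) = 18720$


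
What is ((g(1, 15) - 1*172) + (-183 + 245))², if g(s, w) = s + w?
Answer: 8836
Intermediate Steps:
((g(1, 15) - 1*172) + (-183 + 245))² = (((1 + 15) - 1*172) + (-183 + 245))² = ((16 - 172) + 62)² = (-156 + 62)² = (-94)² = 8836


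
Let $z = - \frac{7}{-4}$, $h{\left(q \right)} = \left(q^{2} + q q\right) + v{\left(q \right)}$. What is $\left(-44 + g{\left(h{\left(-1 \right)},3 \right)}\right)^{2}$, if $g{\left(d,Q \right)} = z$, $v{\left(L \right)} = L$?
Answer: $\frac{28561}{16} \approx 1785.1$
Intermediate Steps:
$h{\left(q \right)} = q + 2 q^{2}$ ($h{\left(q \right)} = \left(q^{2} + q q\right) + q = \left(q^{2} + q^{2}\right) + q = 2 q^{2} + q = q + 2 q^{2}$)
$z = \frac{7}{4}$ ($z = \left(-7\right) \left(- \frac{1}{4}\right) = \frac{7}{4} \approx 1.75$)
$g{\left(d,Q \right)} = \frac{7}{4}$
$\left(-44 + g{\left(h{\left(-1 \right)},3 \right)}\right)^{2} = \left(-44 + \frac{7}{4}\right)^{2} = \left(- \frac{169}{4}\right)^{2} = \frac{28561}{16}$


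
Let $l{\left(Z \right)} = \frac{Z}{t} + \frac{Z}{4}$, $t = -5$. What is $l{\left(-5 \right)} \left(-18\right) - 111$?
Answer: $- \frac{213}{2} \approx -106.5$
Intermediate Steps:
$l{\left(Z \right)} = \frac{Z}{20}$ ($l{\left(Z \right)} = \frac{Z}{-5} + \frac{Z}{4} = Z \left(- \frac{1}{5}\right) + Z \frac{1}{4} = - \frac{Z}{5} + \frac{Z}{4} = \frac{Z}{20}$)
$l{\left(-5 \right)} \left(-18\right) - 111 = \frac{1}{20} \left(-5\right) \left(-18\right) - 111 = \left(- \frac{1}{4}\right) \left(-18\right) - 111 = \frac{9}{2} - 111 = - \frac{213}{2}$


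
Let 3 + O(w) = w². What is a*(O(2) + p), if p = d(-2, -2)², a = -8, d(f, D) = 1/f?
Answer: -10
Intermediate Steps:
d(f, D) = 1/f
O(w) = -3 + w²
p = ¼ (p = (1/(-2))² = (-½)² = ¼ ≈ 0.25000)
a*(O(2) + p) = -8*((-3 + 2²) + ¼) = -8*((-3 + 4) + ¼) = -8*(1 + ¼) = -8*5/4 = -10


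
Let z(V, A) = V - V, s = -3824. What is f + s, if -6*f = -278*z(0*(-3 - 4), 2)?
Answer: -3824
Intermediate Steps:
z(V, A) = 0
f = 0 (f = -(-139)*0/3 = -⅙*0 = 0)
f + s = 0 - 3824 = -3824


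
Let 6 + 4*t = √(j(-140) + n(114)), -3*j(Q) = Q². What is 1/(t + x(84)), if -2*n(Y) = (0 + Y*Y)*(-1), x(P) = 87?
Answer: 2052/175499 - 2*I*√318/175499 ≈ 0.011692 - 0.00020322*I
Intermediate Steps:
n(Y) = Y²/2 (n(Y) = -(0 + Y*Y)*(-1)/2 = -(0 + Y²)*(-1)/2 = -Y²*(-1)/2 = -(-1)*Y²/2 = Y²/2)
j(Q) = -Q²/3
t = -3/2 + I*√318/12 (t = -3/2 + √(-⅓*(-140)² + (½)*114²)/4 = -3/2 + √(-⅓*19600 + (½)*12996)/4 = -3/2 + √(-19600/3 + 6498)/4 = -3/2 + √(-106/3)/4 = -3/2 + (I*√318/3)/4 = -3/2 + I*√318/12 ≈ -1.5 + 1.486*I)
1/(t + x(84)) = 1/((-3/2 + I*√318/12) + 87) = 1/(171/2 + I*√318/12)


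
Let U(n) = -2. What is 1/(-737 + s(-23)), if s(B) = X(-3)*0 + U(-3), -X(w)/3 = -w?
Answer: -1/739 ≈ -0.0013532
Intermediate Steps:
X(w) = 3*w (X(w) = -(-3)*w = 3*w)
s(B) = -2 (s(B) = (3*(-3))*0 - 2 = -9*0 - 2 = 0 - 2 = -2)
1/(-737 + s(-23)) = 1/(-737 - 2) = 1/(-739) = -1/739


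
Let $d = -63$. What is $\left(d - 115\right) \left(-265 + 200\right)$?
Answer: $11570$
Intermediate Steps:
$\left(d - 115\right) \left(-265 + 200\right) = \left(-63 - 115\right) \left(-265 + 200\right) = \left(-178\right) \left(-65\right) = 11570$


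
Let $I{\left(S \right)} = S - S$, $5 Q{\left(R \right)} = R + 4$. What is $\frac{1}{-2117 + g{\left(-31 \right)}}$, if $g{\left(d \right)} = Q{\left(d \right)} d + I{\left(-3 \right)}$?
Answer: $- \frac{5}{9748} \approx -0.00051293$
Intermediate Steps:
$Q{\left(R \right)} = \frac{4}{5} + \frac{R}{5}$ ($Q{\left(R \right)} = \frac{R + 4}{5} = \frac{4 + R}{5} = \frac{4}{5} + \frac{R}{5}$)
$I{\left(S \right)} = 0$
$g{\left(d \right)} = d \left(\frac{4}{5} + \frac{d}{5}\right)$ ($g{\left(d \right)} = \left(\frac{4}{5} + \frac{d}{5}\right) d + 0 = d \left(\frac{4}{5} + \frac{d}{5}\right) + 0 = d \left(\frac{4}{5} + \frac{d}{5}\right)$)
$\frac{1}{-2117 + g{\left(-31 \right)}} = \frac{1}{-2117 + \frac{1}{5} \left(-31\right) \left(4 - 31\right)} = \frac{1}{-2117 + \frac{1}{5} \left(-31\right) \left(-27\right)} = \frac{1}{-2117 + \frac{837}{5}} = \frac{1}{- \frac{9748}{5}} = - \frac{5}{9748}$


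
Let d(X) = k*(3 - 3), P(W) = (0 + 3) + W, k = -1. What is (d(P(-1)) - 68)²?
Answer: 4624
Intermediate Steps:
P(W) = 3 + W
d(X) = 0 (d(X) = -(3 - 3) = -1*0 = 0)
(d(P(-1)) - 68)² = (0 - 68)² = (-68)² = 4624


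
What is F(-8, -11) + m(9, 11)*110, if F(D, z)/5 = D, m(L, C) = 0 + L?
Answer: 950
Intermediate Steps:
m(L, C) = L
F(D, z) = 5*D
F(-8, -11) + m(9, 11)*110 = 5*(-8) + 9*110 = -40 + 990 = 950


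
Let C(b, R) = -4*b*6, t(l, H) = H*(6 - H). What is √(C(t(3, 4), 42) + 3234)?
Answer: 39*√2 ≈ 55.154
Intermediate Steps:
C(b, R) = -24*b
√(C(t(3, 4), 42) + 3234) = √(-96*(6 - 1*4) + 3234) = √(-96*(6 - 4) + 3234) = √(-96*2 + 3234) = √(-24*8 + 3234) = √(-192 + 3234) = √3042 = 39*√2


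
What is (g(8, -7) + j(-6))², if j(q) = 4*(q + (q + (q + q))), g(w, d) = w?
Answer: 7744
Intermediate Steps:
j(q) = 16*q (j(q) = 4*(q + (q + 2*q)) = 4*(q + 3*q) = 4*(4*q) = 16*q)
(g(8, -7) + j(-6))² = (8 + 16*(-6))² = (8 - 96)² = (-88)² = 7744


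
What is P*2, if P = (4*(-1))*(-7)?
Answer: 56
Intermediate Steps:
P = 28 (P = -4*(-7) = 28)
P*2 = 28*2 = 56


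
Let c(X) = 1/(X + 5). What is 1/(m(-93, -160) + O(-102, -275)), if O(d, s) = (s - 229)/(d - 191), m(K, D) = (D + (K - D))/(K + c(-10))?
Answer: 136538/371109 ≈ 0.36792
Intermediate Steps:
c(X) = 1/(5 + X)
m(K, D) = K/(-⅕ + K) (m(K, D) = (D + (K - D))/(K + 1/(5 - 10)) = K/(K + 1/(-5)) = K/(K - ⅕) = K/(-⅕ + K))
O(d, s) = (-229 + s)/(-191 + d)
1/(m(-93, -160) + O(-102, -275)) = 1/(5*(-93)/(-1 + 5*(-93)) + (-229 - 275)/(-191 - 102)) = 1/(5*(-93)/(-1 - 465) - 504/(-293)) = 1/(5*(-93)/(-466) - 1/293*(-504)) = 1/(5*(-93)*(-1/466) + 504/293) = 1/(465/466 + 504/293) = 1/(371109/136538) = 136538/371109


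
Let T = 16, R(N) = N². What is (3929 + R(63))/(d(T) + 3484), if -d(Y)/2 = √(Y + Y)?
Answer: 3439579/1517266 + 3949*√2/758633 ≈ 2.2743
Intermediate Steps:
d(Y) = -2*√2*√Y (d(Y) = -2*√(Y + Y) = -2*√2*√Y)
(3929 + R(63))/(d(T) + 3484) = (3929 + 63²)/(-2*√2*√16 + 3484) = (3929 + 3969)/(-2*√2*4 + 3484) = 7898/(-8*√2 + 3484) = 7898/(3484 - 8*√2)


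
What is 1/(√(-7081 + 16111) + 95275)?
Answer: 19055/1815463319 - √9030/9077316595 ≈ 1.0485e-5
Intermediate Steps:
1/(√(-7081 + 16111) + 95275) = 1/(√9030 + 95275) = 1/(95275 + √9030)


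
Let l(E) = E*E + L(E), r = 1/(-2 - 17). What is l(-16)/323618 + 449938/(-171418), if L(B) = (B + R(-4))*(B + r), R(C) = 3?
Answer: -72764190223/27736975162 ≈ -2.6234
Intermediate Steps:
r = -1/19 (r = 1/(-19) = -1/19 ≈ -0.052632)
L(B) = (3 + B)*(-1/19 + B) (L(B) = (B + 3)*(B - 1/19) = (3 + B)*(-1/19 + B))
l(E) = -3/19 + 2*E**2 + 56*E/19 (l(E) = E*E + (-3/19 + E**2 + 56*E/19) = E**2 + (-3/19 + E**2 + 56*E/19) = -3/19 + 2*E**2 + 56*E/19)
l(-16)/323618 + 449938/(-171418) = (-3/19 + 2*(-16)**2 + (56/19)*(-16))/323618 + 449938/(-171418) = (-3/19 + 2*256 - 896/19)*(1/323618) + 449938*(-1/171418) = (-3/19 + 512 - 896/19)*(1/323618) - 224969/85709 = (8829/19)*(1/323618) - 224969/85709 = 8829/6148742 - 224969/85709 = -72764190223/27736975162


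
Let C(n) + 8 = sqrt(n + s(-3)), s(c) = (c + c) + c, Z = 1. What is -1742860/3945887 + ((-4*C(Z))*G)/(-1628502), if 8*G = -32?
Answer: -1418872961092/3212942435637 - 16*I*sqrt(2)/814251 ≈ -0.44161 - 2.7789e-5*I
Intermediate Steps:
s(c) = 3*c (s(c) = 2*c + c = 3*c)
C(n) = -8 + sqrt(-9 + n) (C(n) = -8 + sqrt(n + 3*(-3)) = -8 + sqrt(n - 9) = -8 + sqrt(-9 + n))
G = -4 (G = (1/8)*(-32) = -4)
-1742860/3945887 + ((-4*C(Z))*G)/(-1628502) = -1742860/3945887 + (-4*(-8 + sqrt(-9 + 1))*(-4))/(-1628502) = -1742860*1/3945887 + (-4*(-8 + sqrt(-8))*(-4))*(-1/1628502) = -1742860/3945887 + (-4*(-8 + 2*I*sqrt(2))*(-4))*(-1/1628502) = -1742860/3945887 + ((32 - 8*I*sqrt(2))*(-4))*(-1/1628502) = -1742860/3945887 + (-128 + 32*I*sqrt(2))*(-1/1628502) = -1742860/3945887 + (64/814251 - 16*I*sqrt(2)/814251) = -1418872961092/3212942435637 - 16*I*sqrt(2)/814251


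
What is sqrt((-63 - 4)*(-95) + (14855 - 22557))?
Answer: I*sqrt(1337) ≈ 36.565*I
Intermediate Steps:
sqrt((-63 - 4)*(-95) + (14855 - 22557)) = sqrt(-67*(-95) - 7702) = sqrt(6365 - 7702) = sqrt(-1337) = I*sqrt(1337)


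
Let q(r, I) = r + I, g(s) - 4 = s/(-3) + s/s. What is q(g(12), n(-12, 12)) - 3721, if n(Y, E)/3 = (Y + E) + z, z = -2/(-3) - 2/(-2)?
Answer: -3715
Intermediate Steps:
z = 5/3 (z = -2*(-⅓) - 2*(-½) = ⅔ + 1 = 5/3 ≈ 1.6667)
g(s) = 5 - s/3 (g(s) = 4 + (s/(-3) + s/s) = 4 + (s*(-⅓) + 1) = 4 + (-s/3 + 1) = 4 + (1 - s/3) = 5 - s/3)
n(Y, E) = 5 + 3*E + 3*Y (n(Y, E) = 3*((Y + E) + 5/3) = 3*((E + Y) + 5/3) = 3*(5/3 + E + Y) = 5 + 3*E + 3*Y)
q(r, I) = I + r
q(g(12), n(-12, 12)) - 3721 = ((5 + 3*12 + 3*(-12)) + (5 - ⅓*12)) - 3721 = ((5 + 36 - 36) + (5 - 4)) - 3721 = (5 + 1) - 3721 = 6 - 3721 = -3715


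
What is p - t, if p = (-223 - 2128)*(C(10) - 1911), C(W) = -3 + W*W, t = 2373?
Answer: 4262341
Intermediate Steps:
C(W) = -3 + W**2
p = 4264714 (p = (-223 - 2128)*((-3 + 10**2) - 1911) = -2351*((-3 + 100) - 1911) = -2351*(97 - 1911) = -2351*(-1814) = 4264714)
p - t = 4264714 - 1*2373 = 4264714 - 2373 = 4262341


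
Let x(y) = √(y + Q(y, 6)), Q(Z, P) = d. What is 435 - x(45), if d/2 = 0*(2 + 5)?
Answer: 435 - 3*√5 ≈ 428.29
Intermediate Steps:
d = 0 (d = 2*(0*(2 + 5)) = 2*(0*7) = 2*0 = 0)
Q(Z, P) = 0
x(y) = √y (x(y) = √(y + 0) = √y)
435 - x(45) = 435 - √45 = 435 - 3*√5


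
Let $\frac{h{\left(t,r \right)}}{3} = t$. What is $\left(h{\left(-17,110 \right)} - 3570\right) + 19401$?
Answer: $15780$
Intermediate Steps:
$h{\left(t,r \right)} = 3 t$
$\left(h{\left(-17,110 \right)} - 3570\right) + 19401 = \left(3 \left(-17\right) - 3570\right) + 19401 = \left(-51 - 3570\right) + 19401 = -3621 + 19401 = 15780$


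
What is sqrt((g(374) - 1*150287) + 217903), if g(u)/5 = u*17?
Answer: sqrt(99406) ≈ 315.29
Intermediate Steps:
g(u) = 85*u (g(u) = 5*(u*17) = 5*(17*u) = 85*u)
sqrt((g(374) - 1*150287) + 217903) = sqrt((85*374 - 1*150287) + 217903) = sqrt((31790 - 150287) + 217903) = sqrt(-118497 + 217903) = sqrt(99406)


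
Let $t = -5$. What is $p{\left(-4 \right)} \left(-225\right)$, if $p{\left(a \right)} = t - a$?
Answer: $225$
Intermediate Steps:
$p{\left(a \right)} = -5 - a$
$p{\left(-4 \right)} \left(-225\right) = \left(-5 - -4\right) \left(-225\right) = \left(-5 + 4\right) \left(-225\right) = \left(-1\right) \left(-225\right) = 225$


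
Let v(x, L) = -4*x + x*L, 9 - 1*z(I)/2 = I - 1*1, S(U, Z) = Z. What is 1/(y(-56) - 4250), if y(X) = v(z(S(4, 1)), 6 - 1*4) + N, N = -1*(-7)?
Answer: -1/4279 ≈ -0.00023370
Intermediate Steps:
N = 7
z(I) = 20 - 2*I (z(I) = 18 - 2*(I - 1*1) = 18 - 2*(I - 1) = 18 - 2*(-1 + I) = 18 + (2 - 2*I) = 20 - 2*I)
v(x, L) = -4*x + L*x
y(X) = -29 (y(X) = (20 - 2*1)*(-4 + (6 - 1*4)) + 7 = (20 - 2)*(-4 + (6 - 4)) + 7 = 18*(-4 + 2) + 7 = 18*(-2) + 7 = -36 + 7 = -29)
1/(y(-56) - 4250) = 1/(-29 - 4250) = 1/(-4279) = -1/4279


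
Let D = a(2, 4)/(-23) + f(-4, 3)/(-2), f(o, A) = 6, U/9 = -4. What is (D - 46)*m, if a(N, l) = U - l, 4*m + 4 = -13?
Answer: 18479/92 ≈ 200.86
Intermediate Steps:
U = -36 (U = 9*(-4) = -36)
m = -17/4 (m = -1 + (¼)*(-13) = -1 - 13/4 = -17/4 ≈ -4.2500)
a(N, l) = -36 - l
D = -29/23 (D = (-36 - 1*4)/(-23) + 6/(-2) = (-36 - 4)*(-1/23) + 6*(-½) = -40*(-1/23) - 3 = 40/23 - 3 = -29/23 ≈ -1.2609)
(D - 46)*m = (-29/23 - 46)*(-17/4) = -1087/23*(-17/4) = 18479/92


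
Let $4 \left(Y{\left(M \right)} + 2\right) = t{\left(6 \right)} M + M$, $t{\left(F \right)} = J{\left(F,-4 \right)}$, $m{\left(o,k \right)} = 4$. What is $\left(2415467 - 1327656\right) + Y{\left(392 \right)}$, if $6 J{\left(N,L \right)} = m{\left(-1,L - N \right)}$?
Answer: $\frac{3263917}{3} \approx 1.088 \cdot 10^{6}$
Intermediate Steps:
$J{\left(N,L \right)} = \frac{2}{3}$ ($J{\left(N,L \right)} = \frac{1}{6} \cdot 4 = \frac{2}{3}$)
$t{\left(F \right)} = \frac{2}{3}$
$Y{\left(M \right)} = -2 + \frac{5 M}{12}$ ($Y{\left(M \right)} = -2 + \frac{\frac{2 M}{3} + M}{4} = -2 + \frac{\frac{5}{3} M}{4} = -2 + \frac{5 M}{12}$)
$\left(2415467 - 1327656\right) + Y{\left(392 \right)} = \left(2415467 - 1327656\right) + \left(-2 + \frac{5}{12} \cdot 392\right) = 1087811 + \left(-2 + \frac{490}{3}\right) = 1087811 + \frac{484}{3} = \frac{3263917}{3}$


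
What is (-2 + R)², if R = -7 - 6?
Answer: 225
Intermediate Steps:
R = -13
(-2 + R)² = (-2 - 13)² = (-15)² = 225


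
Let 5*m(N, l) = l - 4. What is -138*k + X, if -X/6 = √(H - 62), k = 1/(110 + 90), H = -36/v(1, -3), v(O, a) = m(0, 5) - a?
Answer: -69/100 - 3*I*√293 ≈ -0.69 - 51.352*I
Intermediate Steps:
m(N, l) = -⅘ + l/5 (m(N, l) = (l - 4)/5 = (-4 + l)/5 = -⅘ + l/5)
v(O, a) = ⅕ - a (v(O, a) = (-⅘ + (⅕)*5) - a = (-⅘ + 1) - a = ⅕ - a)
H = -45/4 (H = -36/(⅕ - 1*(-3)) = -36/(⅕ + 3) = -36/16/5 = -36*5/16 = -45/4 ≈ -11.250)
k = 1/200 ≈ 0.0050000
X = -3*I*√293 (X = -6*√(-45/4 - 62) = -3*I*√293 ≈ -51.352*I)
-138*k + X = -138*1/200 - 3*I*√293 = -69/100 - 3*I*√293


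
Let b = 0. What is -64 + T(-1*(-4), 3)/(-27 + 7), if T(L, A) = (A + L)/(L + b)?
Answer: -5127/80 ≈ -64.088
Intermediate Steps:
T(L, A) = (A + L)/L (T(L, A) = (A + L)/(L + 0) = (A + L)/L)
-64 + T(-1*(-4), 3)/(-27 + 7) = -64 + ((3 - 1*(-4))/((-1*(-4))))/(-27 + 7) = -64 + ((3 + 4)/4)/(-20) = -64 + ((¼)*7)*(-1/20) = -64 + (7/4)*(-1/20) = -64 - 7/80 = -5127/80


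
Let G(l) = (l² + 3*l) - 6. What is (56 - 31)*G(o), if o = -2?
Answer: -200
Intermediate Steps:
G(l) = -6 + l² + 3*l
(56 - 31)*G(o) = (56 - 31)*(-6 + (-2)² + 3*(-2)) = 25*(-6 + 4 - 6) = 25*(-8) = -200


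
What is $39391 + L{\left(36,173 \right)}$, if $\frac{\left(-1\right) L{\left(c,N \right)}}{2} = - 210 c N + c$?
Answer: $2655079$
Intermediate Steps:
$L{\left(c,N \right)} = - 2 c + 420 N c$ ($L{\left(c,N \right)} = - 2 \left(- 210 c N + c\right) = - 2 \left(- 210 N c + c\right) = - 2 \left(c - 210 N c\right) = - 2 c + 420 N c$)
$39391 + L{\left(36,173 \right)} = 39391 + 2 \cdot 36 \left(-1 + 210 \cdot 173\right) = 39391 + 2 \cdot 36 \left(-1 + 36330\right) = 39391 + 2 \cdot 36 \cdot 36329 = 39391 + 2615688 = 2655079$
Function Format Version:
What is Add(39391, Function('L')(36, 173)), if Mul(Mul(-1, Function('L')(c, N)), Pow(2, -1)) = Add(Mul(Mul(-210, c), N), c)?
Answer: 2655079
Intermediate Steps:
Function('L')(c, N) = Add(Mul(-2, c), Mul(420, N, c)) (Function('L')(c, N) = Mul(-2, Add(Mul(Mul(-210, c), N), c)) = Mul(-2, Add(Mul(-210, N, c), c)) = Mul(-2, Add(c, Mul(-210, N, c))) = Add(Mul(-2, c), Mul(420, N, c)))
Add(39391, Function('L')(36, 173)) = Add(39391, Mul(2, 36, Add(-1, Mul(210, 173)))) = Add(39391, Mul(2, 36, Add(-1, 36330))) = Add(39391, Mul(2, 36, 36329)) = Add(39391, 2615688) = 2655079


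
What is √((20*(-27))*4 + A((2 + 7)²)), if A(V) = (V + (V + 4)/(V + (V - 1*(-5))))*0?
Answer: 12*I*√15 ≈ 46.476*I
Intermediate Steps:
A(V) = 0 (A(V) = (V + (4 + V)/(V + (V + 5)))*0 = (V + (4 + V)/(V + (5 + V)))*0 = (V + (4 + V)/(5 + 2*V))*0 = 0)
√((20*(-27))*4 + A((2 + 7)²)) = √((20*(-27))*4 + 0) = √(-540*4 + 0) = √(-2160 + 0) = √(-2160) = 12*I*√15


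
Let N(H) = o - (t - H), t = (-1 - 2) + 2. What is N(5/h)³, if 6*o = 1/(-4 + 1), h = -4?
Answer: -1331/46656 ≈ -0.028528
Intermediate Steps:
t = -1 (t = -3 + 2 = -1)
o = -1/18 (o = 1/(6*(-4 + 1)) = (⅙)/(-3) = (⅙)*(-⅓) = -1/18 ≈ -0.055556)
N(H) = 17/18 + H (N(H) = -1/18 - (-1 - H) = -1/18 + (1 + H) = 17/18 + H)
N(5/h)³ = (17/18 + 5/(-4))³ = (17/18 + 5*(-¼))³ = (17/18 - 5/4)³ = (-11/36)³ = -1331/46656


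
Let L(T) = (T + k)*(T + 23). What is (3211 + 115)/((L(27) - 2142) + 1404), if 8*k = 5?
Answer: 13304/2573 ≈ 5.1706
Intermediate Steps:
k = 5/8 (k = (⅛)*5 = 5/8 ≈ 0.62500)
L(T) = (23 + T)*(5/8 + T) (L(T) = (T + 5/8)*(T + 23) = (5/8 + T)*(23 + T) = (23 + T)*(5/8 + T))
(3211 + 115)/((L(27) - 2142) + 1404) = (3211 + 115)/(((115/8 + 27² + (189/8)*27) - 2142) + 1404) = 3326/(((115/8 + 729 + 5103/8) - 2142) + 1404) = 3326/((5525/4 - 2142) + 1404) = 3326/(-3043/4 + 1404) = 3326/(2573/4) = 3326*(4/2573) = 13304/2573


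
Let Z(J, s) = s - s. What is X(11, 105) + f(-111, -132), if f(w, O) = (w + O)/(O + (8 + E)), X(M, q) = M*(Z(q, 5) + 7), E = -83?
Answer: 1798/23 ≈ 78.174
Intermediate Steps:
Z(J, s) = 0
X(M, q) = 7*M (X(M, q) = M*(0 + 7) = M*7 = 7*M)
f(w, O) = (O + w)/(-75 + O) (f(w, O) = (w + O)/(O + (8 - 83)) = (O + w)/(O - 75) = (O + w)/(-75 + O))
X(11, 105) + f(-111, -132) = 7*11 + (-132 - 111)/(-75 - 132) = 77 - 243/(-207) = 77 - 1/207*(-243) = 77 + 27/23 = 1798/23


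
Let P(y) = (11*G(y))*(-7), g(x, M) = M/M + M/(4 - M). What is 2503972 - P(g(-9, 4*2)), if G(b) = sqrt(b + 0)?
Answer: 2503972 + 77*I ≈ 2.504e+6 + 77.0*I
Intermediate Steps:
G(b) = sqrt(b)
g(x, M) = 1 + M/(4 - M)
P(y) = -77*sqrt(y) (P(y) = (11*sqrt(y))*(-7) = -77*sqrt(y))
2503972 - P(g(-9, 4*2)) = 2503972 - (-77)*sqrt(-4/(-4 + 4*2)) = 2503972 - (-77)*sqrt(-4/(-4 + 8)) = 2503972 - (-77)*sqrt(-4/4) = 2503972 - (-77)*sqrt(-4*1/4) = 2503972 - (-77)*sqrt(-1) = 2503972 - (-77)*I = 2503972 + 77*I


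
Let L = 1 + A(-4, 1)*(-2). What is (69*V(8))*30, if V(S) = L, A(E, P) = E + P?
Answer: 14490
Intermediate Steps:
L = 7 (L = 1 + (-4 + 1)*(-2) = 1 - 3*(-2) = 1 + 6 = 7)
V(S) = 7
(69*V(8))*30 = (69*7)*30 = 483*30 = 14490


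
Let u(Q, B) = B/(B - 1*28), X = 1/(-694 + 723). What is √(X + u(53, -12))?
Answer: √28130/290 ≈ 0.57834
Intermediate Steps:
X = 1/29 ≈ 0.034483
u(Q, B) = B/(-28 + B) (u(Q, B) = B/(B - 28) = B/(-28 + B))
√(X + u(53, -12)) = √(1/29 - 12/(-28 - 12)) = √(1/29 - 12/(-40)) = √(1/29 - 12*(-1/40)) = √(1/29 + 3/10) = √(97/290) = √28130/290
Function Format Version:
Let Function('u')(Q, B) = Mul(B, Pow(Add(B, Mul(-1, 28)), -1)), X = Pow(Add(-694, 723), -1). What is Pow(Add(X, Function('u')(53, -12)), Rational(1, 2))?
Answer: Mul(Rational(1, 290), Pow(28130, Rational(1, 2))) ≈ 0.57834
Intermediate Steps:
X = Rational(1, 29) (X = Pow(29, -1) = Rational(1, 29) ≈ 0.034483)
Function('u')(Q, B) = Mul(B, Pow(Add(-28, B), -1)) (Function('u')(Q, B) = Mul(B, Pow(Add(B, -28), -1)) = Mul(B, Pow(Add(-28, B), -1)))
Pow(Add(X, Function('u')(53, -12)), Rational(1, 2)) = Pow(Add(Rational(1, 29), Mul(-12, Pow(Add(-28, -12), -1))), Rational(1, 2)) = Pow(Add(Rational(1, 29), Mul(-12, Pow(-40, -1))), Rational(1, 2)) = Pow(Add(Rational(1, 29), Mul(-12, Rational(-1, 40))), Rational(1, 2)) = Pow(Add(Rational(1, 29), Rational(3, 10)), Rational(1, 2)) = Pow(Rational(97, 290), Rational(1, 2)) = Mul(Rational(1, 290), Pow(28130, Rational(1, 2)))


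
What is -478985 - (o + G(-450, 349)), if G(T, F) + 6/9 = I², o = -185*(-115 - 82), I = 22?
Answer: -1547740/3 ≈ -5.1591e+5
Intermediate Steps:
o = 36445 (o = -185*(-197) = 36445)
G(T, F) = 1450/3 (G(T, F) = -⅔ + 22² = -⅔ + 484 = 1450/3)
-478985 - (o + G(-450, 349)) = -478985 - (36445 + 1450/3) = -478985 - 1*110785/3 = -478985 - 110785/3 = -1547740/3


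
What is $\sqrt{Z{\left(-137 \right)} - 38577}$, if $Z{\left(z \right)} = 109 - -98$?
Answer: $i \sqrt{38370} \approx 195.88 i$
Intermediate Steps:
$Z{\left(z \right)} = 207$ ($Z{\left(z \right)} = 109 + 98 = 207$)
$\sqrt{Z{\left(-137 \right)} - 38577} = \sqrt{207 - 38577} = \sqrt{-38370} = i \sqrt{38370}$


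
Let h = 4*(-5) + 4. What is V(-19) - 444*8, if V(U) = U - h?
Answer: -3555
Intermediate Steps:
h = -16 (h = -20 + 4 = -16)
V(U) = 16 + U (V(U) = U - 1*(-16) = U + 16 = 16 + U)
V(-19) - 444*8 = (16 - 19) - 444*8 = -3 - 1*3552 = -3 - 3552 = -3555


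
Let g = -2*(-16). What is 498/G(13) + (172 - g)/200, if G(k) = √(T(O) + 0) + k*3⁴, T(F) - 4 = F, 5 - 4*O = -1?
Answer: 26011129/22176070 - 498*√22/2217607 ≈ 1.1719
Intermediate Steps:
O = 3/2 (O = 5/4 - ¼*(-1) = 5/4 + ¼ = 3/2 ≈ 1.5000)
T(F) = 4 + F
g = 32
G(k) = √22/2 + 81*k (G(k) = √((4 + 3/2) + 0) + k*3⁴ = √(11/2 + 0) + k*81 = √(11/2) + 81*k = √22/2 + 81*k)
498/G(13) + (172 - g)/200 = 498/(√22/2 + 81*13) + (172 - 1*32)/200 = 498/(√22/2 + 1053) + (172 - 32)*(1/200) = 498/(1053 + √22/2) + 140*(1/200) = 498/(1053 + √22/2) + 7/10 = 7/10 + 498/(1053 + √22/2)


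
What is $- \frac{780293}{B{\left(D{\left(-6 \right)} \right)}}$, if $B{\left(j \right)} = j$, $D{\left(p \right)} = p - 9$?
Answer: $\frac{780293}{15} \approx 52020.0$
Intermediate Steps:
$D{\left(p \right)} = -9 + p$
$- \frac{780293}{B{\left(D{\left(-6 \right)} \right)}} = - \frac{780293}{-9 - 6} = - \frac{780293}{-15} = \left(-780293\right) \left(- \frac{1}{15}\right) = \frac{780293}{15}$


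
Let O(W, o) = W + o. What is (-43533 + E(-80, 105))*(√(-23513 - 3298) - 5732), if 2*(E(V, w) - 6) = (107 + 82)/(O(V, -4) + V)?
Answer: 20459005485/82 - 128493405*I*√331/328 ≈ 2.495e+8 - 7.1272e+6*I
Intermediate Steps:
E(V, w) = 6 + 189/(2*(-4 + 2*V)) (E(V, w) = 6 + ((107 + 82)/((V - 4) + V))/2 = 6 + (189/((-4 + V) + V))/2 = 6 + (189/(-4 + 2*V))/2 = 6 + 189/(2*(-4 + 2*V)))
(-43533 + E(-80, 105))*(√(-23513 - 3298) - 5732) = (-43533 + 3*(47 + 8*(-80))/(4*(-2 - 80)))*(√(-23513 - 3298) - 5732) = (-43533 + (¾)*(47 - 640)/(-82))*(√(-26811) - 5732) = (-43533 + (¾)*(-1/82)*(-593))*(9*I*√331 - 5732) = (-43533 + 1779/328)*(-5732 + 9*I*√331) = -14277045*(-5732 + 9*I*√331)/328 = 20459005485/82 - 128493405*I*√331/328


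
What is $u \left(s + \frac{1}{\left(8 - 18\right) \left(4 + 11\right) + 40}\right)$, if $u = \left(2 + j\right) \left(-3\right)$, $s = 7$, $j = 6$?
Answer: $- \frac{9228}{55} \approx -167.78$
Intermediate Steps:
$u = -24$ ($u = \left(2 + 6\right) \left(-3\right) = 8 \left(-3\right) = -24$)
$u \left(s + \frac{1}{\left(8 - 18\right) \left(4 + 11\right) + 40}\right) = - 24 \left(7 + \frac{1}{\left(8 - 18\right) \left(4 + 11\right) + 40}\right) = - 24 \left(7 + \frac{1}{\left(-10\right) 15 + 40}\right) = - 24 \left(7 + \frac{1}{-150 + 40}\right) = - 24 \left(7 + \frac{1}{-110}\right) = - 24 \left(7 - \frac{1}{110}\right) = \left(-24\right) \frac{769}{110} = - \frac{9228}{55}$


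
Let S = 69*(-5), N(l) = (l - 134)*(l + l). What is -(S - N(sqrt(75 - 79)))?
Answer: 337 - 536*I ≈ 337.0 - 536.0*I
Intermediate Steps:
N(l) = 2*l*(-134 + l) (N(l) = (-134 + l)*(2*l) = 2*l*(-134 + l))
S = -345
-(S - N(sqrt(75 - 79))) = -(-345 - 2*sqrt(75 - 79)*(-134 + sqrt(75 - 79))) = -(-345 - 2*sqrt(-4)*(-134 + sqrt(-4))) = -(-345 - 2*2*I*(-134 + 2*I)) = -(-345 - 4*I*(-134 + 2*I)) = 345 + 4*I*(-134 + 2*I)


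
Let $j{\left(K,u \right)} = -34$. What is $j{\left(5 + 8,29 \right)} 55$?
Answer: $-1870$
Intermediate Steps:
$j{\left(5 + 8,29 \right)} 55 = \left(-34\right) 55 = -1870$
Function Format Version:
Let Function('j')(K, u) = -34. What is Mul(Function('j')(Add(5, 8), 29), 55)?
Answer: -1870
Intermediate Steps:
Mul(Function('j')(Add(5, 8), 29), 55) = Mul(-34, 55) = -1870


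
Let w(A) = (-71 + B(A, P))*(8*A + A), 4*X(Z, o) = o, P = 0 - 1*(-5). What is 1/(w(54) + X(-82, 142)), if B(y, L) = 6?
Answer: -2/63109 ≈ -3.1691e-5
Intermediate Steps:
P = 5 (P = 0 + 5 = 5)
X(Z, o) = o/4
w(A) = -585*A (w(A) = (-71 + 6)*(8*A + A) = -585*A)
1/(w(54) + X(-82, 142)) = 1/(-585*54 + (¼)*142) = 1/(-31590 + 71/2) = 1/(-63109/2) = -2/63109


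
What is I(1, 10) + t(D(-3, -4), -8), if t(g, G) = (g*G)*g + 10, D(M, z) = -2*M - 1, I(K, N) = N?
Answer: -180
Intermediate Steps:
D(M, z) = -1 - 2*M
t(g, G) = 10 + G*g² (t(g, G) = (G*g)*g + 10 = G*g² + 10 = 10 + G*g²)
I(1, 10) + t(D(-3, -4), -8) = 10 + (10 - 8*(-1 - 2*(-3))²) = 10 + (10 - 8*(-1 + 6)²) = 10 + (10 - 8*5²) = 10 + (10 - 8*25) = 10 + (10 - 200) = 10 - 190 = -180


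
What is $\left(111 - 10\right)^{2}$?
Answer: $10201$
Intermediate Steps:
$\left(111 - 10\right)^{2} = 101^{2} = 10201$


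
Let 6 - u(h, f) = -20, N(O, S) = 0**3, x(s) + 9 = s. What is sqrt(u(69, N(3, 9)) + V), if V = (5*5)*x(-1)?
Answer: 4*I*sqrt(14) ≈ 14.967*I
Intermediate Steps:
x(s) = -9 + s
N(O, S) = 0
u(h, f) = 26 (u(h, f) = 6 - 1*(-20) = 6 + 20 = 26)
V = -250 (V = (5*5)*(-9 - 1) = 25*(-10) = -250)
sqrt(u(69, N(3, 9)) + V) = sqrt(26 - 250) = sqrt(-224) = 4*I*sqrt(14)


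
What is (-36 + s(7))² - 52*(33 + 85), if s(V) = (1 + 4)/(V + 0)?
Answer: -239655/49 ≈ -4890.9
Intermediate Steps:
s(V) = 5/V
(-36 + s(7))² - 52*(33 + 85) = (-36 + 5/7)² - 52*(33 + 85) = (-36 + 5*(⅐))² - 52*118 = (-36 + 5/7)² - 6136 = (-247/7)² - 6136 = 61009/49 - 6136 = -239655/49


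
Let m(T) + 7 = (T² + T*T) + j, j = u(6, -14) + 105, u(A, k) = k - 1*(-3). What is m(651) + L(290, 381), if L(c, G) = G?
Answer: 848070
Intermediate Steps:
u(A, k) = 3 + k (u(A, k) = k + 3 = 3 + k)
j = 94 (j = (3 - 14) + 105 = -11 + 105 = 94)
m(T) = 87 + 2*T² (m(T) = -7 + ((T² + T*T) + 94) = -7 + ((T² + T²) + 94) = -7 + (2*T² + 94) = -7 + (94 + 2*T²) = 87 + 2*T²)
m(651) + L(290, 381) = (87 + 2*651²) + 381 = (87 + 2*423801) + 381 = (87 + 847602) + 381 = 847689 + 381 = 848070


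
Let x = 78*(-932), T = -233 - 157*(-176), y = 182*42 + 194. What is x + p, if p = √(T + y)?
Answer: -72696 + √35237 ≈ -72508.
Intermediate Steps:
y = 7838 (y = 7644 + 194 = 7838)
T = 27399 (T = -233 + 27632 = 27399)
p = √35237 (p = √(27399 + 7838) = √35237 ≈ 187.72)
x = -72696
x + p = -72696 + √35237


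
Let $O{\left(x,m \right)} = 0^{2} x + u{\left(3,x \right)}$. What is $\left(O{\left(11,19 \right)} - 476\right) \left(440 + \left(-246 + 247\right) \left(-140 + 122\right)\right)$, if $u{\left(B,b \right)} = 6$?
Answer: $-198340$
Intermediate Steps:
$O{\left(x,m \right)} = 6$ ($O{\left(x,m \right)} = 0^{2} x + 6 = 0 x + 6 = 0 + 6 = 6$)
$\left(O{\left(11,19 \right)} - 476\right) \left(440 + \left(-246 + 247\right) \left(-140 + 122\right)\right) = \left(6 - 476\right) \left(440 + \left(-246 + 247\right) \left(-140 + 122\right)\right) = - 470 \left(440 + 1 \left(-18\right)\right) = - 470 \left(440 - 18\right) = \left(-470\right) 422 = -198340$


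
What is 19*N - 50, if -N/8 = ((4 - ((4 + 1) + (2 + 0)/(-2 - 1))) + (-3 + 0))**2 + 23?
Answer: -47114/9 ≈ -5234.9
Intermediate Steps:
N = -2456/9 (N = -8*(((4 - ((4 + 1) + (2 + 0)/(-2 - 1))) + (-3 + 0))**2 + 23) = -8*(((4 - (5 + 2/(-3))) - 3)**2 + 23) = -8*(((4 - (5 + 2*(-1/3))) - 3)**2 + 23) = -8*(((4 - (5 - 2/3)) - 3)**2 + 23) = -8*(((4 - 1*13/3) - 3)**2 + 23) = -8*(((4 - 13/3) - 3)**2 + 23) = -8*((-1/3 - 3)**2 + 23) = -8*((-10/3)**2 + 23) = -8*(100/9 + 23) = -8*307/9 = -2456/9 ≈ -272.89)
19*N - 50 = 19*(-2456/9) - 50 = -46664/9 - 50 = -47114/9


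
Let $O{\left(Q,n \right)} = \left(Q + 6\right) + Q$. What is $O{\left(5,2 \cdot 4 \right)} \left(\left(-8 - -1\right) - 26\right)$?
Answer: $-528$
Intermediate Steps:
$O{\left(Q,n \right)} = 6 + 2 Q$ ($O{\left(Q,n \right)} = \left(6 + Q\right) + Q = 6 + 2 Q$)
$O{\left(5,2 \cdot 4 \right)} \left(\left(-8 - -1\right) - 26\right) = \left(6 + 2 \cdot 5\right) \left(\left(-8 - -1\right) - 26\right) = \left(6 + 10\right) \left(\left(-8 + 1\right) - 26\right) = 16 \left(-7 - 26\right) = 16 \left(-33\right) = -528$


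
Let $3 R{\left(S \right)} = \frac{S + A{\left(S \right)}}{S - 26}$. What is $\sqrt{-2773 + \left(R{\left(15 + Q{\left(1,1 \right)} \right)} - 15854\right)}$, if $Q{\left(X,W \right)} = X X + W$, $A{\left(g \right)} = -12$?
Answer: $\frac{i \sqrt{1508802}}{9} \approx 136.48 i$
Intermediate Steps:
$Q{\left(X,W \right)} = W + X^{2}$ ($Q{\left(X,W \right)} = X^{2} + W = W + X^{2}$)
$R{\left(S \right)} = \frac{-12 + S}{3 \left(-26 + S\right)}$ ($R{\left(S \right)} = \frac{\left(S - 12\right) \frac{1}{S - 26}}{3} = \frac{\left(-12 + S\right) \frac{1}{-26 + S}}{3} = \frac{\frac{1}{-26 + S} \left(-12 + S\right)}{3} = \frac{-12 + S}{3 \left(-26 + S\right)}$)
$\sqrt{-2773 + \left(R{\left(15 + Q{\left(1,1 \right)} \right)} - 15854\right)} = \sqrt{-2773 - \left(15854 - \frac{-12 + \left(15 + \left(1 + 1^{2}\right)\right)}{3 \left(-26 + \left(15 + \left(1 + 1^{2}\right)\right)\right)}\right)} = \sqrt{-2773 - \left(15854 - \frac{-12 + \left(15 + \left(1 + 1\right)\right)}{3 \left(-26 + \left(15 + \left(1 + 1\right)\right)\right)}\right)} = \sqrt{-2773 - \left(15854 - \frac{-12 + \left(15 + 2\right)}{3 \left(-26 + \left(15 + 2\right)\right)}\right)} = \sqrt{-2773 - \left(15854 - \frac{-12 + 17}{3 \left(-26 + 17\right)}\right)} = \sqrt{-2773 - \left(15854 - \frac{1}{3} \frac{1}{-9} \cdot 5\right)} = \sqrt{-2773 - \left(15854 + \frac{1}{27} \cdot 5\right)} = \sqrt{-2773 - \frac{428063}{27}} = \sqrt{- \frac{502934}{27}} = \frac{i \sqrt{1508802}}{9}$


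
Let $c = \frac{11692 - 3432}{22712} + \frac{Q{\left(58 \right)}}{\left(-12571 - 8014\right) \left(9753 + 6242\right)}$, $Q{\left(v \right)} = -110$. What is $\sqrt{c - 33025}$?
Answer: $\frac{i \sqrt{4616991158139608540434678830}}{373904334370} \approx 181.73 i$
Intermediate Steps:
$c = \frac{135983296891}{373904334370}$ ($c = \frac{11692 - 3432}{22712} - \frac{110}{\left(-12571 - 8014\right) \left(9753 + 6242\right)} = 8260 \cdot \frac{1}{22712} - \frac{110}{\left(-20585\right) 15995} = \frac{2065}{5678} - \frac{110}{-329257075} = \frac{2065}{5678} - - \frac{22}{65851415} = \frac{2065}{5678} + \frac{22}{65851415} = \frac{135983296891}{373904334370} \approx 0.36368$)
$\sqrt{c - 33025} = \sqrt{\frac{135983296891}{373904334370} - 33025} = \sqrt{- \frac{12348054659272359}{373904334370}} = \frac{i \sqrt{4616991158139608540434678830}}{373904334370}$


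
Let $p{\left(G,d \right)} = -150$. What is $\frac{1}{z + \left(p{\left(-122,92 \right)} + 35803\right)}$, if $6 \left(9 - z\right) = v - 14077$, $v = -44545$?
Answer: $\frac{3}{136297} \approx 2.2011 \cdot 10^{-5}$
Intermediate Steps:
$z = \frac{29338}{3}$ ($z = 9 - \frac{-44545 - 14077}{6} = 9 - - \frac{29311}{3} = 9 + \frac{29311}{3} = \frac{29338}{3} \approx 9779.3$)
$\frac{1}{z + \left(p{\left(-122,92 \right)} + 35803\right)} = \frac{1}{\frac{29338}{3} + \left(-150 + 35803\right)} = \frac{1}{\frac{29338}{3} + 35653} = \frac{1}{\frac{136297}{3}} = \frac{3}{136297}$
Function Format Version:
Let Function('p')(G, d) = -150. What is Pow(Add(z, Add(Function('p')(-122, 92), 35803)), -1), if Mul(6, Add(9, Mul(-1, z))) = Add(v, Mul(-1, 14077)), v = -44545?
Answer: Rational(3, 136297) ≈ 2.2011e-5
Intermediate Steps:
z = Rational(29338, 3) (z = Add(9, Mul(Rational(-1, 6), Add(-44545, Mul(-1, 14077)))) = Add(9, Mul(Rational(-1, 6), Add(-44545, -14077))) = Add(9, Mul(Rational(-1, 6), -58622)) = Add(9, Rational(29311, 3)) = Rational(29338, 3) ≈ 9779.3)
Pow(Add(z, Add(Function('p')(-122, 92), 35803)), -1) = Pow(Add(Rational(29338, 3), Add(-150, 35803)), -1) = Pow(Add(Rational(29338, 3), 35653), -1) = Pow(Rational(136297, 3), -1) = Rational(3, 136297)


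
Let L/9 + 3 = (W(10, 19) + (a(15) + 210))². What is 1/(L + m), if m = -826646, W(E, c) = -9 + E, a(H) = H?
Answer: -1/366989 ≈ -2.7249e-6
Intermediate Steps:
L = 459657 (L = -27 + 9*((-9 + 10) + (15 + 210))² = -27 + 9*(1 + 225)² = -27 + 9*226² = -27 + 9*51076 = -27 + 459684 = 459657)
1/(L + m) = 1/(459657 - 826646) = 1/(-366989) = -1/366989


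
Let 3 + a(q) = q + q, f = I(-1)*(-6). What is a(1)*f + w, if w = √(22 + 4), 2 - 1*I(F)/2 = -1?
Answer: 36 + √26 ≈ 41.099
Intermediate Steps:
I(F) = 6 (I(F) = 4 - 2*(-1) = 4 + 2 = 6)
f = -36 (f = 6*(-6) = -36)
a(q) = -3 + 2*q (a(q) = -3 + (q + q) = -3 + 2*q)
w = √26 ≈ 5.0990
a(1)*f + w = (-3 + 2*1)*(-36) + √26 = (-3 + 2)*(-36) + √26 = -1*(-36) + √26 = 36 + √26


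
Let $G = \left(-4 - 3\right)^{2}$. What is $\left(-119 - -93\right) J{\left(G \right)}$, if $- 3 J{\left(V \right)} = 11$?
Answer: $\frac{286}{3} \approx 95.333$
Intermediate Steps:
$G = 49$ ($G = \left(-7\right)^{2} = 49$)
$J{\left(V \right)} = - \frac{11}{3}$ ($J{\left(V \right)} = \left(- \frac{1}{3}\right) 11 = - \frac{11}{3}$)
$\left(-119 - -93\right) J{\left(G \right)} = \left(-119 - -93\right) \left(- \frac{11}{3}\right) = \left(-119 + 93\right) \left(- \frac{11}{3}\right) = \left(-26\right) \left(- \frac{11}{3}\right) = \frac{286}{3}$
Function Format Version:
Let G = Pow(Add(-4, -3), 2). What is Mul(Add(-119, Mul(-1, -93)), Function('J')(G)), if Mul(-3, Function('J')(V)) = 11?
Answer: Rational(286, 3) ≈ 95.333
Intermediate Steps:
G = 49 (G = Pow(-7, 2) = 49)
Function('J')(V) = Rational(-11, 3) (Function('J')(V) = Mul(Rational(-1, 3), 11) = Rational(-11, 3))
Mul(Add(-119, Mul(-1, -93)), Function('J')(G)) = Mul(Add(-119, Mul(-1, -93)), Rational(-11, 3)) = Mul(Add(-119, 93), Rational(-11, 3)) = Mul(-26, Rational(-11, 3)) = Rational(286, 3)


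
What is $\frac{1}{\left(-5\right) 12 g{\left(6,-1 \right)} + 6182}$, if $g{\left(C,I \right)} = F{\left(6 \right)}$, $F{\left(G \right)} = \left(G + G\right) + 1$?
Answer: $\frac{1}{5402} \approx 0.00018512$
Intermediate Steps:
$F{\left(G \right)} = 1 + 2 G$ ($F{\left(G \right)} = 2 G + 1 = 1 + 2 G$)
$g{\left(C,I \right)} = 13$ ($g{\left(C,I \right)} = 1 + 2 \cdot 6 = 1 + 12 = 13$)
$\frac{1}{\left(-5\right) 12 g{\left(6,-1 \right)} + 6182} = \frac{1}{\left(-5\right) 12 \cdot 13 + 6182} = \frac{1}{\left(-60\right) 13 + 6182} = \frac{1}{-780 + 6182} = \frac{1}{5402}$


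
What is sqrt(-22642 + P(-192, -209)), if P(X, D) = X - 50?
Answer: 2*I*sqrt(5721) ≈ 151.27*I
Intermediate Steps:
P(X, D) = -50 + X
sqrt(-22642 + P(-192, -209)) = sqrt(-22642 + (-50 - 192)) = sqrt(-22642 - 242) = sqrt(-22884) = 2*I*sqrt(5721)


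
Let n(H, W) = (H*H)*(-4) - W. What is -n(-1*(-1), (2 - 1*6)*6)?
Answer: -20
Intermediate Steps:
n(H, W) = -W - 4*H² (n(H, W) = H²*(-4) - W = -4*H² - W = -W - 4*H²)
-n(-1*(-1), (2 - 1*6)*6) = -(-(2 - 1*6)*6 - 4*(-1*(-1))²) = -(-(2 - 6)*6 - 4*1²) = -(-(-4)*6 - 4*1) = -(-1*(-24) - 4) = -(24 - 4) = -1*20 = -20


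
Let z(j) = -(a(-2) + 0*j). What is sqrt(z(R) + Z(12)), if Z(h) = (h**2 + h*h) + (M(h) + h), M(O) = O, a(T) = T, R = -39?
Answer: sqrt(314) ≈ 17.720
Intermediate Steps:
Z(h) = 2*h + 2*h**2 (Z(h) = (h**2 + h*h) + (h + h) = (h**2 + h**2) + 2*h = 2*h**2 + 2*h = 2*h + 2*h**2)
z(j) = 2 (z(j) = -(-2 + 0*j) = -(-2 + 0) = -1*(-2) = 2)
sqrt(z(R) + Z(12)) = sqrt(2 + 2*12*(1 + 12)) = sqrt(2 + 2*12*13) = sqrt(2 + 312) = sqrt(314)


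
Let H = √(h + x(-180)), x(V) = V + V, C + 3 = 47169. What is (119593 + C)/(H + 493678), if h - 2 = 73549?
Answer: 82325249602/243717894493 - 166759*√73191/243717894493 ≈ 0.33760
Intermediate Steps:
h = 73551 (h = 2 + 73549 = 73551)
C = 47166 (C = -3 + 47169 = 47166)
x(V) = 2*V
H = √73191 (H = √(73551 + 2*(-180)) = √(73551 - 360) = √73191 ≈ 270.54)
(119593 + C)/(H + 493678) = (119593 + 47166)/(√73191 + 493678) = 166759/(493678 + √73191)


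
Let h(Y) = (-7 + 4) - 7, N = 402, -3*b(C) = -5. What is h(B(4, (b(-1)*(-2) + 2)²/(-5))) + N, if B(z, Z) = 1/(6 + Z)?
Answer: 392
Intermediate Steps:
b(C) = 5/3 (b(C) = -⅓*(-5) = 5/3)
h(Y) = -10 (h(Y) = -3 - 7 = -10)
h(B(4, (b(-1)*(-2) + 2)²/(-5))) + N = -10 + 402 = 392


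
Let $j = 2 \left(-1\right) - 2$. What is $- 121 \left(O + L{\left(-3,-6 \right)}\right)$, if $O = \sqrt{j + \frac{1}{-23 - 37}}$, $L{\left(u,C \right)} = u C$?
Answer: $-2178 - \frac{121 i \sqrt{3615}}{30} \approx -2178.0 - 242.5 i$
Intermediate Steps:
$j = -4$ ($j = -2 - 2 = -4$)
$L{\left(u,C \right)} = C u$
$O = \frac{i \sqrt{3615}}{30}$ ($O = \sqrt{-4 + \frac{1}{-23 - 37}} = \sqrt{-4 + \frac{1}{-60}} = \sqrt{-4 - \frac{1}{60}} = \sqrt{- \frac{241}{60}} = \frac{i \sqrt{3615}}{30} \approx 2.0042 i$)
$- 121 \left(O + L{\left(-3,-6 \right)}\right) = - 121 \left(\frac{i \sqrt{3615}}{30} - -18\right) = - 121 \left(\frac{i \sqrt{3615}}{30} + 18\right) = - 121 \left(18 + \frac{i \sqrt{3615}}{30}\right) = -2178 - \frac{121 i \sqrt{3615}}{30}$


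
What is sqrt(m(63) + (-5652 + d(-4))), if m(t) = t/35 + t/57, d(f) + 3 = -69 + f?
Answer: 2*I*sqrt(12917245)/95 ≈ 75.664*I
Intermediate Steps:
d(f) = -72 + f (d(f) = -3 + (-69 + f) = -72 + f)
m(t) = 92*t/1995 (m(t) = t*(1/35) + t*(1/57) = t/35 + t/57 = 92*t/1995)
sqrt(m(63) + (-5652 + d(-4))) = sqrt((92/1995)*63 + (-5652 + (-72 - 4))) = sqrt(276/95 + (-5652 - 76)) = sqrt(276/95 - 5728) = sqrt(-543884/95) = 2*I*sqrt(12917245)/95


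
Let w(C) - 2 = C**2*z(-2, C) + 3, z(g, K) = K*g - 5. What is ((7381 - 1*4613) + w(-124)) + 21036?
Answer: 3760177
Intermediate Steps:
z(g, K) = -5 + K*g
w(C) = 5 + C**2*(-5 - 2*C) (w(C) = 2 + (C**2*(-5 + C*(-2)) + 3) = 2 + (C**2*(-5 - 2*C) + 3) = 2 + (3 + C**2*(-5 - 2*C)) = 5 + C**2*(-5 - 2*C))
((7381 - 1*4613) + w(-124)) + 21036 = ((7381 - 1*4613) + (5 - 1*(-124)**2*(5 + 2*(-124)))) + 21036 = ((7381 - 4613) + (5 - 1*15376*(5 - 248))) + 21036 = (2768 + (5 - 1*15376*(-243))) + 21036 = (2768 + (5 + 3736368)) + 21036 = (2768 + 3736373) + 21036 = 3739141 + 21036 = 3760177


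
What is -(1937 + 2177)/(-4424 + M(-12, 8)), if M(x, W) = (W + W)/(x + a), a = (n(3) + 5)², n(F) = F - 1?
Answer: 76109/81836 ≈ 0.93002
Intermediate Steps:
n(F) = -1 + F
a = 49 (a = ((-1 + 3) + 5)² = (2 + 5)² = 7² = 49)
M(x, W) = 2*W/(49 + x) (M(x, W) = (W + W)/(x + 49) = (2*W)/(49 + x) = 2*W/(49 + x))
-(1937 + 2177)/(-4424 + M(-12, 8)) = -(1937 + 2177)/(-4424 + 2*8/(49 - 12)) = -4114/(-4424 + 2*8/37) = -4114/(-4424 + 2*8*(1/37)) = -4114/(-4424 + 16/37) = -4114/(-163672/37) = -4114*(-37)/163672 = -1*(-76109/81836) = 76109/81836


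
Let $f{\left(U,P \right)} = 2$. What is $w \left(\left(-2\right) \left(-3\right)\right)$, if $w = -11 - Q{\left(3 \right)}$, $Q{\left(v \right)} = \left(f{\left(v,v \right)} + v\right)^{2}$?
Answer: $-216$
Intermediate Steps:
$Q{\left(v \right)} = \left(2 + v\right)^{2}$
$w = -36$ ($w = -11 - \left(2 + 3\right)^{2} = -11 - 5^{2} = -11 - 25 = -36$)
$w \left(\left(-2\right) \left(-3\right)\right) = - 36 \left(\left(-2\right) \left(-3\right)\right) = \left(-36\right) 6 = -216$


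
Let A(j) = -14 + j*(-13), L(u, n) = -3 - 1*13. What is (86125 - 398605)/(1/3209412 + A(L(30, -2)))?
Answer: -1002877061760/622625929 ≈ -1610.7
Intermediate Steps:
L(u, n) = -16 (L(u, n) = -3 - 13 = -16)
A(j) = -14 - 13*j
(86125 - 398605)/(1/3209412 + A(L(30, -2))) = (86125 - 398605)/(1/3209412 + (-14 - 13*(-16))) = -312480/(1/3209412 + (-14 + 208)) = -312480/(1/3209412 + 194) = -312480/622625929/3209412 = -312480*3209412/622625929 = -1002877061760/622625929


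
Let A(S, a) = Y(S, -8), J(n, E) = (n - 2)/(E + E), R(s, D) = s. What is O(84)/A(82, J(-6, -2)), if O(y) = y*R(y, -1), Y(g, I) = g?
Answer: 3528/41 ≈ 86.049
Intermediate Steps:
J(n, E) = (-2 + n)/(2*E) (J(n, E) = (-2 + n)/((2*E)) = (-2 + n)*(1/(2*E)) = (-2 + n)/(2*E))
A(S, a) = S
O(y) = y² (O(y) = y*y = y²)
O(84)/A(82, J(-6, -2)) = 84²/82 = 7056*(1/82) = 3528/41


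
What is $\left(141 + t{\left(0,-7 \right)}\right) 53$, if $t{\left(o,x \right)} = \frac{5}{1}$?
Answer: $7738$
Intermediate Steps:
$t{\left(o,x \right)} = 5$ ($t{\left(o,x \right)} = 5 \cdot 1 = 5$)
$\left(141 + t{\left(0,-7 \right)}\right) 53 = \left(141 + 5\right) 53 = 146 \cdot 53 = 7738$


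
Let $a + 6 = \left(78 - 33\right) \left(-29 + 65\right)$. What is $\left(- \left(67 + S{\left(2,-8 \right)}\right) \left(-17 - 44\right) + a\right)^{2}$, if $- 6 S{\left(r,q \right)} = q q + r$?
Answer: $25300900$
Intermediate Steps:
$S{\left(r,q \right)} = - \frac{r}{6} - \frac{q^{2}}{6}$ ($S{\left(r,q \right)} = - \frac{q q + r}{6} = - \frac{q^{2} + r}{6} = - \frac{r + q^{2}}{6} = - \frac{r}{6} - \frac{q^{2}}{6}$)
$a = 1614$ ($a = -6 + \left(78 - 33\right) \left(-29 + 65\right) = -6 + 45 \cdot 36 = -6 + 1620 = 1614$)
$\left(- \left(67 + S{\left(2,-8 \right)}\right) \left(-17 - 44\right) + a\right)^{2} = \left(- \left(67 - \left(\frac{1}{3} + \frac{\left(-8\right)^{2}}{6}\right)\right) \left(-17 - 44\right) + 1614\right)^{2} = \left(- \left(67 - 11\right) \left(-61\right) + 1614\right)^{2} = \left(- 56 \left(-61\right) + 1614\right)^{2} = \left(\left(-1\right) \left(-3416\right) + 1614\right)^{2} = \left(3416 + 1614\right)^{2} = 5030^{2} = 25300900$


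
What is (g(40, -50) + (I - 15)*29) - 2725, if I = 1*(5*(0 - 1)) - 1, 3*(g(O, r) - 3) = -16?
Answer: -10009/3 ≈ -3336.3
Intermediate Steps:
g(O, r) = -7/3 (g(O, r) = 3 + (⅓)*(-16) = 3 - 16/3 = -7/3)
I = -6 (I = 1*(5*(-1)) - 1 = 1*(-5) - 1 = -5 - 1 = -6)
(g(40, -50) + (I - 15)*29) - 2725 = (-7/3 + (-6 - 15)*29) - 2725 = (-7/3 - 21*29) - 2725 = (-7/3 - 609) - 2725 = -1834/3 - 2725 = -10009/3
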